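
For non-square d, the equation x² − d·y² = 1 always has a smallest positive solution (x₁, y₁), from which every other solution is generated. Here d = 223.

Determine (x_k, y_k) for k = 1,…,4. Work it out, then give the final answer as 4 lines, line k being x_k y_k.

224 15
100351 6720
44957024 3010545
20140646401 1348717440

[14; 1,13,1,28] for √223; ℓ=4 ⇒ convergent index 3
i=0: a=14 ⇒ p=14, q=1
i=1: a=1 ⇒ p=15, q=1
i=2: a=13 ⇒ p=209, q=14
i=3: a=1 ⇒ p=224, q=15
(x₁, y₁) = (224, 15);  224² − 223·15² = 1 ✓
(224+15√223)^2 = 100351 + 6720√223
(224+15√223)^3 = 44957024 + 3010545√223
(224+15√223)^4 = 20140646401 + 1348717440√223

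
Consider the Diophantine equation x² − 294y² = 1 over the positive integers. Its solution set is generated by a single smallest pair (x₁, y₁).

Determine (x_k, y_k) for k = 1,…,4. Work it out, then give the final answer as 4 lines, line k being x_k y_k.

d=294: √d = [17; 6,1,4,1,6,34] (ℓ=6, even), read p_5/q_5
k=0  a_k=17  p_k/q_k = 17/1
k=1  a_k=6  p_k/q_k = 103/6
k=2  a_k=1  p_k/q_k = 120/7
k=3  a_k=4  p_k/q_k = 583/34
k=4  a_k=1  p_k/q_k = 703/41
k=5  a_k=6  p_k/q_k = 4801/280
fundamental: x₁=4801, y₁=280  (since 23049601 − 294·78400 = 1)
k=2:  x_2 = 4801·4801+294·280·280 = 46099201,  y_2 = 4801·280+280·4801 = 2688560
k=3:  x_3 = 4801·46099201+294·280·2688560 = 442644523201,  y_3 = 4801·2688560+280·46099201 = 25815552840
k=4:  x_4 = 4801·442644523201+294·280·25815552840 = 4250272665676801,  y_4 = 4801·25815552840+280·442644523201 = 247880935681120

4801 280
46099201 2688560
442644523201 25815552840
4250272665676801 247880935681120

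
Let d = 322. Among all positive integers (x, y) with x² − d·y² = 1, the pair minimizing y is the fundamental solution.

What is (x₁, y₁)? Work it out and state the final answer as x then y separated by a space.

d=322: √d = [17; 1,16,1,34] (ℓ=4, even), read p_3/q_3
step 0: (17, 1)  from 17·(1,0) + (0,1)
…
step 2: (305, 17)  from 16·(18,1) + (17,1)
step 3: (323, 18)  from 1·(305,17) + (18,1)
(x₁, y₁) = (323, 18);  323² − 322·18² = 1 ✓

323 18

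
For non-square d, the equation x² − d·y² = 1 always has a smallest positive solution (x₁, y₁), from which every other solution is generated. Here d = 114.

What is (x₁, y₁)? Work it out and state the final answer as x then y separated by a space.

√114 → a₀=10, period (1,2,10,2,1,20); ℓ=6 even so k=5
step 0: (10, 1)  from 10·(1,0) + (0,1)
step 1: (11, 1)  from 1·(10,1) + (1,0)
…
step 4: (694, 65)  from 2·(331,31) + (32,3)
step 5: (1025, 96)  from 1·(694,65) + (331,31)
(x₁, y₁) = (1025, 96);  1025² − 114·96² = 1 ✓

1025 96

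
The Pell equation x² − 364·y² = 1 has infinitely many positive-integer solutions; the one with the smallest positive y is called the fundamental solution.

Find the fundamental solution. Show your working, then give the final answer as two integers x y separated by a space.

√364 → a₀=19, period (12,1,2,3,1,8,1,3,2,1,12,38); ℓ=12 even so k=11
i=0: a=19 ⇒ p=19, q=1
i=1: a=12 ⇒ p=229, q=12
…
i=5: a=1 ⇒ p=3148, q=165
i=6: a=8 ⇒ p=27607, q=1447
…
i=10: a=1 ⇒ p=390371, q=20461
i=11: a=12 ⇒ p=4954951, q=259710
(x₁, y₁) = (4954951, 259710);  4954951² − 364·259710² = 1 ✓

4954951 259710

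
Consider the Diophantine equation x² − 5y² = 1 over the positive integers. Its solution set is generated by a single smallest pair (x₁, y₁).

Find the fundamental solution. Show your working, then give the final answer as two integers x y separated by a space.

√5 → a₀=2, period (4); ℓ=1 odd so k=1
k=0  a_k=2  p_k/q_k = 2/1
k=1  a_k=4  p_k/q_k = 9/4
→ (9, 4).  Check: 9²=81, 5·4²=80, difference 1.

9 4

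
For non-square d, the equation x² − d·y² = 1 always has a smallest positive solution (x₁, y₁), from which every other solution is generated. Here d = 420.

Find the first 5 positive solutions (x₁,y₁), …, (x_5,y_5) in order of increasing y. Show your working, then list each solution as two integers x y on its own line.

[20; 2,40] for √420; ℓ=2 ⇒ convergent index 1
step 0: (20, 1)  from 20·(1,0) + (0,1)
step 1: (41, 2)  from 2·(20,1) + (1,0)
fundamental: x₁=41, y₁=2  (since 1681 − 420·4 = 1)
(41+2√420)^2 = 3361 + 164√420
(41+2√420)^3 = 275561 + 13446√420
(41+2√420)^4 = 22592641 + 1102408√420
(41+2√420)^5 = 1852321001 + 90384010√420

41 2
3361 164
275561 13446
22592641 1102408
1852321001 90384010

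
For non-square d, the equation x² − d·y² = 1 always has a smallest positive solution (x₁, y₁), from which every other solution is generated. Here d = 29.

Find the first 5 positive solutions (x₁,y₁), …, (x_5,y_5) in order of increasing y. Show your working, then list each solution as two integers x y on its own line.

√29 → a₀=5, period (2,1,1,2,10); ℓ=5 odd so k=9
a_0=5:  p_0=5·1+0=5,  q_0=5·0+1=1
a_1=2:  p_1=2·5+1=11,  q_1=2·1+0=2
…
a_5=10:  p_5=10·70+27=727,  q_5=10·13+5=135
a_6=2:  p_6=2·727+70=1524,  q_6=2·135+13=283
a_7=1:  p_7=1·1524+727=2251,  q_7=1·283+135=418
a_8=1:  p_8=1·2251+1524=3775,  q_8=1·418+283=701
a_9=2:  p_9=2·3775+2251=9801,  q_9=2·701+418=1820
fundamental: x₁=9801, y₁=1820  (since 96059601 − 29·3312400 = 1)
n=2: (9801,1820)∘(9801,1820) = (9801·9801+29·1820·1820, 9801·1820+1820·9801) = (192119201,35675640)
n=3: (192119201,35675640)∘(9801,1820) = (9801·192119201+29·1820·35675640, 9801·35675640+1820·192119201) = (3765920568201,699313893460)
n=4: (3765920568201,699313893460)∘(9801,1820) = (9801·3765920568201+29·1820·699313893460, 9801·699313893460+1820·3765920568201) = (73819574785756801,13707950903927280)
n=5: (73819574785756801,13707950903927280)∘(9801,1820) = (9801·73819574785756801+29·1820·13707950903927280, 9801·13707950903927280+1820·73819574785756801) = (1447011301184484245001,268703252919468649100)

9801 1820
192119201 35675640
3765920568201 699313893460
73819574785756801 13707950903927280
1447011301184484245001 268703252919468649100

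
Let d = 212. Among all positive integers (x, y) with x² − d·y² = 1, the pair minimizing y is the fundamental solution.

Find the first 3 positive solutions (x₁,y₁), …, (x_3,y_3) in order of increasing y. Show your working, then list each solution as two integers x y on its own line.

66249 4550
8777860001 602865900
1163048894346249 79878526013650

√212 → a₀=14, period (1,1,3,1,1,…,1,1,28); ℓ=14 even so k=13
step 0: (14, 1)  from 14·(1,0) + (0,1)
step 1: (15, 1)  from 1·(14,1) + (1,0)
step 2: (29, 2)  from 1·(15,1) + (14,1)
…
step 5: (233, 16)  from 1·(131,9) + (102,7)
step 6: (364, 25)  from 1·(233,16) + (131,9)
step 7: (2417, 166)  from 6·(364,25) + (233,16)
…
step 9: (5198, 357)  from 1·(2781,191) + (2417,166)
…
step 11: (29135, 2001)  from 3·(7979,548) + (5198,357)
step 12: (37114, 2549)  from 1·(29135,2001) + (7979,548)
step 13: (66249, 4550)  from 1·(37114,2549) + (29135,2001)
fundamental: x₁=66249, y₁=4550  (since 4388930001 − 212·20702500 = 1)
n=2: (66249,4550)∘(66249,4550) = (66249·66249+212·4550·4550, 66249·4550+4550·66249) = (8777860001,602865900)
n=3: (8777860001,602865900)∘(66249,4550) = (66249·8777860001+212·4550·602865900, 66249·602865900+4550·8777860001) = (1163048894346249,79878526013650)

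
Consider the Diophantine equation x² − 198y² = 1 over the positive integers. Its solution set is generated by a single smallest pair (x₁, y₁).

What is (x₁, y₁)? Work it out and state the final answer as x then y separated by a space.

[14; 14,28] for √198; ℓ=2 ⇒ convergent index 1
a_0=14:  p_0=14·1+0=14,  q_0=14·0+1=1
a_1=14:  p_1=14·14+1=197,  q_1=14·1+0=14
fundamental: x₁=197, y₁=14  (since 38809 − 198·196 = 1)

197 14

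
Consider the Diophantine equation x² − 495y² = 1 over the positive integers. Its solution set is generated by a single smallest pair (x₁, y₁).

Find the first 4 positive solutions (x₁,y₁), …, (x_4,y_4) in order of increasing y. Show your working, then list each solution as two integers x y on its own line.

89 4
15841 712
2819609 126732
501874561 22557584

d=495: √d = [22; 4,44] (ℓ=2, even), read p_1/q_1
a_0=22:  p_0=22·1+0=22,  q_0=22·0+1=1
a_1=4:  p_1=4·22+1=89,  q_1=4·1+0=4
→ (89, 4).  Check: 89²=7921, 495·4²=7920, difference 1.
k=2:  x_2 = 89·89+495·4·4 = 15841,  y_2 = 89·4+4·89 = 712
k=3:  x_3 = 89·15841+495·4·712 = 2819609,  y_3 = 89·712+4·15841 = 126732
k=4:  x_4 = 89·2819609+495·4·126732 = 501874561,  y_4 = 89·126732+4·2819609 = 22557584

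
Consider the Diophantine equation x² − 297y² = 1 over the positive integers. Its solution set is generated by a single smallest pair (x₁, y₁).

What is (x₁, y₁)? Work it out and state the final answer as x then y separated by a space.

48599 2820

[17; 4,3,1,1,2,1,1,3,4,34] for √297; ℓ=10 ⇒ convergent index 9
step 0: (17, 1)  from 17·(1,0) + (0,1)
step 1: (69, 4)  from 4·(17,1) + (1,0)
step 2: (224, 13)  from 3·(69,4) + (17,1)
step 3: (293, 17)  from 1·(224,13) + (69,4)
step 4: (517, 30)  from 1·(293,17) + (224,13)
…
step 6: (1844, 107)  from 1·(1327,77) + (517,30)
step 7: (3171, 184)  from 1·(1844,107) + (1327,77)
step 8: (11357, 659)  from 3·(3171,184) + (1844,107)
step 9: (48599, 2820)  from 4·(11357,659) + (3171,184)
fundamental: x₁=48599, y₁=2820  (since 2361862801 − 297·7952400 = 1)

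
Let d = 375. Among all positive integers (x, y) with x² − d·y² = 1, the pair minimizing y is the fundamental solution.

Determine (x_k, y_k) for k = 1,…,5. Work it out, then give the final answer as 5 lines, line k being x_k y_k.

√375 → a₀=19, period (2,1,2,1,5,1,2,1,2,38); ℓ=10 even so k=9
k=0  a_k=19  p_k/q_k = 19/1
…
k=2  a_k=1  p_k/q_k = 58/3
…
k=5  a_k=5  p_k/q_k = 1220/63
…
k=7  a_k=2  p_k/q_k = 4086/211
k=8  a_k=1  p_k/q_k = 5519/285
k=9  a_k=2  p_k/q_k = 15124/781
→ (15124, 781).  Check: 15124²=228735376, 375·781²=228735375, difference 1.
(x_2, y_2) = (15124·15124 + 375·781·781, 15124·781 + 781·15124) = (457470751, 23623688)
(x_3, y_3) = (15124·457470751 + 375·781·23623688, 15124·23623688 + 781·457470751) = (13837575261124, 714569313843)
(x_4, y_4) = (15124·13837575261124 + 375·781·714569313843, 15124·714569313843 + 781·13837575261124) = (418558976041008001, 21614292581499376)
(x_5, y_5) = (15124·418558976041008001 + 375·781·21614292581499376, 15124·21614292581499376 + 781·418558976041008001) = (12660571893450834753124, 653789121290623811405)

15124 781
457470751 23623688
13837575261124 714569313843
418558976041008001 21614292581499376
12660571893450834753124 653789121290623811405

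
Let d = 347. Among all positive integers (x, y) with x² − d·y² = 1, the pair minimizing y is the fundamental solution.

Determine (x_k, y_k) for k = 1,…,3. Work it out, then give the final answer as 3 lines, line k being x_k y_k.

641602 34443
823306252807 44197395372
1056469876826312026 56714274530897445

√347 → a₀=18, period (1,1,1,2,4,…,1,1,36); ℓ=14 even so k=13
i=0: a=18 ⇒ p=18, q=1
…
i=4: a=2 ⇒ p=149, q=8
i=5: a=4 ⇒ p=652, q=35
…
i=7: a=17 ⇒ p=14269, q=766
…
i=12: a=1 ⇒ p=402885, q=21628
i=13: a=1 ⇒ p=641602, q=34443
(x₁, y₁) = (641602, 34443);  641602² − 347·34443² = 1 ✓
k=2:  x_2 = 641602·641602+347·34443·34443 = 823306252807,  y_2 = 641602·34443+34443·641602 = 44197395372
k=3:  x_3 = 641602·823306252807+347·34443·44197395372 = 1056469876826312026,  y_3 = 641602·44197395372+34443·823306252807 = 56714274530897445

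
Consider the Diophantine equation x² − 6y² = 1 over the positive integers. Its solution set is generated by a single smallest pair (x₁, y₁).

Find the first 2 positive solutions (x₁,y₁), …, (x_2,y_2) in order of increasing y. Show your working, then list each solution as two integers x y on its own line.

[2; 2,4] for √6; ℓ=2 ⇒ convergent index 1
step 0: (2, 1)  from 2·(1,0) + (0,1)
step 1: (5, 2)  from 2·(2,1) + (1,0)
→ (5, 2).  Check: 5²=25, 6·2²=24, difference 1.
(5+2√6)^2 = 49 + 20√6

5 2
49 20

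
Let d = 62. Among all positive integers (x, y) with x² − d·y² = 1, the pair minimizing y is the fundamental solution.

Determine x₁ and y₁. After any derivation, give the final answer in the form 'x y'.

√62 = [7; 1,6,1,14, …], period ℓ=4 (even) → k=3
k=0  a_k=7  p_k/q_k = 7/1
…
k=2  a_k=6  p_k/q_k = 55/7
k=3  a_k=1  p_k/q_k = 63/8
→ (63, 8).  Check: 63²=3969, 62·8²=3968, difference 1.

63 8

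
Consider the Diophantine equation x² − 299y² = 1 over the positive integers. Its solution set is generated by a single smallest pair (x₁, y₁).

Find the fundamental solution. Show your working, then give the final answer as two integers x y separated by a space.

415 24

√299 → a₀=17, period (3,2,3,34); ℓ=4 even so k=3
k=0  a_k=17  p_k/q_k = 17/1
…
k=2  a_k=2  p_k/q_k = 121/7
k=3  a_k=3  p_k/q_k = 415/24
(x₁, y₁) = (415, 24);  415² − 299·24² = 1 ✓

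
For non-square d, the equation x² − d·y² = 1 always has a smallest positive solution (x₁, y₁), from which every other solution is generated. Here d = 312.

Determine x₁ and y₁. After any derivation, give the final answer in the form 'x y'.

53 3

√312 = [17; 1,1,1,34, …], period ℓ=4 (even) → k=3
a_0=17:  p_0=17·1+0=17,  q_0=17·0+1=1
…
a_2=1:  p_2=1·18+17=35,  q_2=1·1+1=2
a_3=1:  p_3=1·35+18=53,  q_3=1·2+1=3
(x₁, y₁) = (53, 3);  53² − 312·3² = 1 ✓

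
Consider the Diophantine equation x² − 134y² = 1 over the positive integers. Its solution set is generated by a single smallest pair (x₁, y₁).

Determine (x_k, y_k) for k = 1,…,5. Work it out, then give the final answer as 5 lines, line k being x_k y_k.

145925 12606
42588211249 3679061100
12429369452874725 1073733982022394
3627511474778900280001 313369262649556627800
1058689223901792677265417125 91456819303199367841407606

[11; 1,1,2,1,3,…,1,1,22] for √134; ℓ=14 ⇒ convergent index 13
i=0: a=11 ⇒ p=11, q=1
…
i=3: a=2 ⇒ p=58, q=5
…
i=9: a=3 ⇒ p=17630, q=1523
i=10: a=1 ⇒ p=22133, q=1912
…
i=12: a=1 ⇒ p=84029, q=7259
i=13: a=1 ⇒ p=145925, q=12606
fundamental: x₁=145925, y₁=12606  (since 21294105625 − 134·158911236 = 1)
n=2: (145925,12606)∘(145925,12606) = (145925·145925+134·12606·12606, 145925·12606+12606·145925) = (42588211249,3679061100)
n=3: (42588211249,3679061100)∘(145925,12606) = (145925·42588211249+134·12606·3679061100, 145925·3679061100+12606·42588211249) = (12429369452874725,1073733982022394)
n=4: (12429369452874725,1073733982022394)∘(145925,12606) = (145925·12429369452874725+134·12606·1073733982022394, 145925·1073733982022394+12606·12429369452874725) = (3627511474778900280001,313369262649556627800)
n=5: (3627511474778900280001,313369262649556627800)∘(145925,12606) = (145925·3627511474778900280001+134·12606·313369262649556627800, 145925·313369262649556627800+12606·3627511474778900280001) = (1058689223901792677265417125,91456819303199367841407606)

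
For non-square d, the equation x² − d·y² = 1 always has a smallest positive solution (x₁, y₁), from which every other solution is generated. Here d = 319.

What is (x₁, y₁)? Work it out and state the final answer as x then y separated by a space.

12901780 722361

√319 → a₀=17, period (1,6,5,1,4,…,6,1,34); ℓ=14 even so k=13
a_0=17:  p_0=17·1+0=17,  q_0=17·0+1=1
…
a_2=6:  p_2=6·18+17=125,  q_2=6·1+1=7
…
a_4=1:  p_4=1·643+125=768,  q_4=1·36+7=43
…
a_8=3:  p_8=3·15628+11913=58797,  q_8=3·875+667=3292
…
a_10=1:  p_10=1·250816+58797=309613,  q_10=1·14043+3292=17335
…
a_12=6:  p_12=6·1798881+309613=11102899,  q_12=6·100718+17335=621643
a_13=1:  p_13=1·11102899+1798881=12901780,  q_13=1·621643+100718=722361
→ (12901780, 722361).  Check: 12901780²=166455927168400, 319·722361²=166455927168399, difference 1.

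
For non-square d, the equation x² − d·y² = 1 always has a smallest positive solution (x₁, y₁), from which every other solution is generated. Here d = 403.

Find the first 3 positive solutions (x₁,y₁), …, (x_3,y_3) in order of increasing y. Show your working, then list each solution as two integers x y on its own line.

√403 → a₀=20, period (13,2,1,3,1,3,1,2,13,40); ℓ=10 even so k=9
i=0: a=20 ⇒ p=20, q=1
i=1: a=13 ⇒ p=261, q=13
i=2: a=2 ⇒ p=542, q=27
i=3: a=1 ⇒ p=803, q=40
…
i=5: a=1 ⇒ p=3754, q=187
…
i=8: a=2 ⇒ p=50147, q=2498
i=9: a=13 ⇒ p=669878, q=33369
(x₁, y₁) = (669878, 33369);  669878² − 403·33369² = 1 ✓
n=2: (669878,33369)∘(669878,33369) = (669878·669878+403·33369·33369, 669878·33369+33369·669878) = (897473069767,44706317964)
n=3: (897473069767,44706317964)∘(669878,33369) = (669878·897473069767+403·33369·44706317964, 669878·44706317964+33369·897473069767) = (1202394930058086974,59895557730143415)

669878 33369
897473069767 44706317964
1202394930058086974 59895557730143415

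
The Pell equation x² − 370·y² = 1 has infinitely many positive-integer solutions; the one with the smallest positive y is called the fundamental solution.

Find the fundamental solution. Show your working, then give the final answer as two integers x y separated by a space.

213859 11118

[19; 4,4,38] for √370; ℓ=3 ⇒ convergent index 5
k=0  a_k=19  p_k/q_k = 19/1
k=1  a_k=4  p_k/q_k = 77/4
…
k=3  a_k=38  p_k/q_k = 12503/650
k=4  a_k=4  p_k/q_k = 50339/2617
k=5  a_k=4  p_k/q_k = 213859/11118
→ (213859, 11118).  Check: 213859²=45735671881, 370·11118²=45735671880, difference 1.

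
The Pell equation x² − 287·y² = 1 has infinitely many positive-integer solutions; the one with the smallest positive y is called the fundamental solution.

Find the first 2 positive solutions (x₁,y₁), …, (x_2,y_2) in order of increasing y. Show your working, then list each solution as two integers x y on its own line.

288 17
165887 9792

√287 = [16; 1,15,1,32, …], period ℓ=4 (even) → k=3
a_0=16:  p_0=16·1+0=16,  q_0=16·0+1=1
a_1=1:  p_1=1·16+1=17,  q_1=1·1+0=1
a_2=15:  p_2=15·17+16=271,  q_2=15·1+1=16
a_3=1:  p_3=1·271+17=288,  q_3=1·16+1=17
fundamental: x₁=288, y₁=17  (since 82944 − 287·289 = 1)
n=2: (288,17)∘(288,17) = (288·288+287·17·17, 288·17+17·288) = (165887,9792)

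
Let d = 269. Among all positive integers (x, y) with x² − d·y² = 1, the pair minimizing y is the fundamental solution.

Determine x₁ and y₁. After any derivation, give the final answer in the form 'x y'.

13449 820

√269 = [16; 2,2,32, …], period ℓ=3 (odd) → k=5
step 0: (16, 1)  from 16·(1,0) + (0,1)
…
step 3: (2657, 162)  from 32·(82,5) + (33,2)
step 4: (5396, 329)  from 2·(2657,162) + (82,5)
step 5: (13449, 820)  from 2·(5396,329) + (2657,162)
→ (13449, 820).  Check: 13449²=180875601, 269·820²=180875600, difference 1.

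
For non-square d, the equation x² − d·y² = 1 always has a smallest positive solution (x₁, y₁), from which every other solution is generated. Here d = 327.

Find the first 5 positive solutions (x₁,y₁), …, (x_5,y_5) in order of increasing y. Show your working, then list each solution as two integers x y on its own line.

217 12
94177 5208
40872601 2260260
17738614657 980947632
7698517888537 425729012028

√327 → a₀=18, period (12,36); ℓ=2 even so k=1
k=0  a_k=18  p_k/q_k = 18/1
k=1  a_k=12  p_k/q_k = 217/12
(x₁, y₁) = (217, 12);  217² − 327·12² = 1 ✓
n=2: (217,12)∘(217,12) = (217·217+327·12·12, 217·12+12·217) = (94177,5208)
n=3: (94177,5208)∘(217,12) = (217·94177+327·12·5208, 217·5208+12·94177) = (40872601,2260260)
n=4: (40872601,2260260)∘(217,12) = (217·40872601+327·12·2260260, 217·2260260+12·40872601) = (17738614657,980947632)
n=5: (17738614657,980947632)∘(217,12) = (217·17738614657+327·12·980947632, 217·980947632+12·17738614657) = (7698517888537,425729012028)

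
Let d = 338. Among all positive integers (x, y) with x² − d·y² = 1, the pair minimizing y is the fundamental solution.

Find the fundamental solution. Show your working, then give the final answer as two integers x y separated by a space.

[18; 2,1,1,2,36] for √338; ℓ=5 ⇒ convergent index 9
step 0: (18, 1)  from 18·(1,0) + (0,1)
step 1: (37, 2)  from 2·(18,1) + (1,0)
…
step 6: (17631, 959)  from 2·(8696,473) + (239,13)
step 7: (26327, 1432)  from 1·(17631,959) + (8696,473)
step 8: (43958, 2391)  from 1·(26327,1432) + (17631,959)
step 9: (114243, 6214)  from 2·(43958,2391) + (26327,1432)
fundamental: x₁=114243, y₁=6214  (since 13051463049 − 338·38613796 = 1)

114243 6214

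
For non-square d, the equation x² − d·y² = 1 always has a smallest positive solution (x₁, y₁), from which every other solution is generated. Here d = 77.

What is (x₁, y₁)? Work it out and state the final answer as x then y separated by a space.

√77 → a₀=8, period (1,3,2,3,1,16); ℓ=6 even so k=5
a_0=8:  p_0=8·1+0=8,  q_0=8·0+1=1
…
a_4=3:  p_4=3·79+35=272,  q_4=3·9+4=31
a_5=1:  p_5=1·272+79=351,  q_5=1·31+9=40
(x₁, y₁) = (351, 40);  351² − 77·40² = 1 ✓

351 40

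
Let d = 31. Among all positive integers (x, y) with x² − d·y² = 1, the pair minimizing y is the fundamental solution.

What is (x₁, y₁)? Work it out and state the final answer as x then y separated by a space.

√31 = [5; 1,1,3,5,3,1,1,10, …], period ℓ=8 (even) → k=7
step 0: (5, 1)  from 5·(1,0) + (0,1)
…
step 2: (11, 2)  from 1·(6,1) + (5,1)
step 3: (39, 7)  from 3·(11,2) + (6,1)
step 4: (206, 37)  from 5·(39,7) + (11,2)
step 5: (657, 118)  from 3·(206,37) + (39,7)
step 6: (863, 155)  from 1·(657,118) + (206,37)
step 7: (1520, 273)  from 1·(863,155) + (657,118)
fundamental: x₁=1520, y₁=273  (since 2310400 − 31·74529 = 1)

1520 273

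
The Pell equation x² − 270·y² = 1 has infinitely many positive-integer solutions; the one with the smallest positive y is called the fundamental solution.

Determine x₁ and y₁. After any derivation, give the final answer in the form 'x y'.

√270 → a₀=16, period (2,3,6,3,2,32); ℓ=6 even so k=5
a_0=16:  p_0=16·1+0=16,  q_0=16·0+1=1
a_1=2:  p_1=2·16+1=33,  q_1=2·1+0=2
a_2=3:  p_2=3·33+16=115,  q_2=3·2+1=7
…
a_4=3:  p_4=3·723+115=2284,  q_4=3·44+7=139
a_5=2:  p_5=2·2284+723=5291,  q_5=2·139+44=322
(x₁, y₁) = (5291, 322);  5291² − 270·322² = 1 ✓

5291 322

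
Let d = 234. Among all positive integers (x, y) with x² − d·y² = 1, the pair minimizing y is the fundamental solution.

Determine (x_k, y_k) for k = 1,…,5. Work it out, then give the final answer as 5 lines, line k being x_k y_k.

5201 340
54100801 3536680
562756526801 36788545020
5853793337683201 382674441761360
60891157735824130001 3980579506413121700

[15; 3,2,1,2,1,2,3,30] for √234; ℓ=8 ⇒ convergent index 7
a_0=15:  p_0=15·1+0=15,  q_0=15·0+1=1
…
a_3=1:  p_3=1·107+46=153,  q_3=1·7+3=10
a_4=2:  p_4=2·153+107=413,  q_4=2·10+7=27
…
a_6=2:  p_6=2·566+413=1545,  q_6=2·37+27=101
a_7=3:  p_7=3·1545+566=5201,  q_7=3·101+37=340
→ (5201, 340).  Check: 5201²=27050401, 234·340²=27050400, difference 1.
(x_2, y_2) = (5201·5201 + 234·340·340, 5201·340 + 340·5201) = (54100801, 3536680)
(x_3, y_3) = (5201·54100801 + 234·340·3536680, 5201·3536680 + 340·54100801) = (562756526801, 36788545020)
(x_4, y_4) = (5201·562756526801 + 234·340·36788545020, 5201·36788545020 + 340·562756526801) = (5853793337683201, 382674441761360)
(x_5, y_5) = (5201·5853793337683201 + 234·340·382674441761360, 5201·382674441761360 + 340·5853793337683201) = (60891157735824130001, 3980579506413121700)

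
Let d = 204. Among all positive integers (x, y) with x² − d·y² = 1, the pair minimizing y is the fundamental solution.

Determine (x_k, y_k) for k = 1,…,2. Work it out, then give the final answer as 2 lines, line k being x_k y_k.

4999 350
49980001 3499300

d=204: √d = [14; 3,1,1,6,1,1,3,28] (ℓ=8, even), read p_7/q_7
k=0  a_k=14  p_k/q_k = 14/1
…
k=3  a_k=1  p_k/q_k = 100/7
k=4  a_k=6  p_k/q_k = 657/46
k=5  a_k=1  p_k/q_k = 757/53
k=6  a_k=1  p_k/q_k = 1414/99
k=7  a_k=3  p_k/q_k = 4999/350
→ (4999, 350).  Check: 4999²=24990001, 204·350²=24990000, difference 1.
n=2: (4999,350)∘(4999,350) = (4999·4999+204·350·350, 4999·350+350·4999) = (49980001,3499300)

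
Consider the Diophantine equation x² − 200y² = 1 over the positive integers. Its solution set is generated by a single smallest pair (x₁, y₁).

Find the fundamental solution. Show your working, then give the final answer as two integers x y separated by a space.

99 7

[14; 7,28] for √200; ℓ=2 ⇒ convergent index 1
k=0  a_k=14  p_k/q_k = 14/1
k=1  a_k=7  p_k/q_k = 99/7
→ (99, 7).  Check: 99²=9801, 200·7²=9800, difference 1.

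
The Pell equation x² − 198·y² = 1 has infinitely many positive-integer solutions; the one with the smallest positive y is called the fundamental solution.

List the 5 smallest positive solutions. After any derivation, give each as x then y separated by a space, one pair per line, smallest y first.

197 14
77617 5516
30580901 2173290
12048797377 856270744
4747195585637 337368499846

√198 → a₀=14, period (14,28); ℓ=2 even so k=1
a_0=14:  p_0=14·1+0=14,  q_0=14·0+1=1
a_1=14:  p_1=14·14+1=197,  q_1=14·1+0=14
fundamental: x₁=197, y₁=14  (since 38809 − 198·196 = 1)
(x_2, y_2) = (197·197 + 198·14·14, 197·14 + 14·197) = (77617, 5516)
(x_3, y_3) = (197·77617 + 198·14·5516, 197·5516 + 14·77617) = (30580901, 2173290)
(x_4, y_4) = (197·30580901 + 198·14·2173290, 197·2173290 + 14·30580901) = (12048797377, 856270744)
(x_5, y_5) = (197·12048797377 + 198·14·856270744, 197·856270744 + 14·12048797377) = (4747195585637, 337368499846)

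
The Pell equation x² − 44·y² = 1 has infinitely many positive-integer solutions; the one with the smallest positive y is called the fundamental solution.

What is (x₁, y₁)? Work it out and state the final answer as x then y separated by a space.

d=44: √d = [6; 1,1,1,2,1,1,1,12] (ℓ=8, even), read p_7/q_7
a_0=6:  p_0=6·1+0=6,  q_0=6·0+1=1
a_1=1:  p_1=1·6+1=7,  q_1=1·1+0=1
a_2=1:  p_2=1·7+6=13,  q_2=1·1+1=2
a_3=1:  p_3=1·13+7=20,  q_3=1·2+1=3
a_4=2:  p_4=2·20+13=53,  q_4=2·3+2=8
a_5=1:  p_5=1·53+20=73,  q_5=1·8+3=11
a_6=1:  p_6=1·73+53=126,  q_6=1·11+8=19
a_7=1:  p_7=1·126+73=199,  q_7=1·19+11=30
fundamental: x₁=199, y₁=30  (since 39601 − 44·900 = 1)

199 30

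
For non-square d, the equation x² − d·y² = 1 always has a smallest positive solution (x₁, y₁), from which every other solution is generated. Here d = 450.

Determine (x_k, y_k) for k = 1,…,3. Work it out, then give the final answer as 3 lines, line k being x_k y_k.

√450 = [21; 4,1,2,4,2,1,4,42, …], period ℓ=8 (even) → k=7
k=0  a_k=21  p_k/q_k = 21/1
k=1  a_k=4  p_k/q_k = 85/4
k=2  a_k=1  p_k/q_k = 106/5
…
k=4  a_k=4  p_k/q_k = 1294/61
k=5  a_k=2  p_k/q_k = 2885/136
k=6  a_k=1  p_k/q_k = 4179/197
k=7  a_k=4  p_k/q_k = 19601/924
(x₁, y₁) = (19601, 924);  19601² − 450·924² = 1 ✓
k=2:  x_2 = 19601·19601+450·924·924 = 768398401,  y_2 = 19601·924+924·19601 = 36222648
k=3:  x_3 = 19601·768398401+450·924·36222648 = 30122754096401,  y_3 = 19601·36222648+924·768398401 = 1420000245972

19601 924
768398401 36222648
30122754096401 1420000245972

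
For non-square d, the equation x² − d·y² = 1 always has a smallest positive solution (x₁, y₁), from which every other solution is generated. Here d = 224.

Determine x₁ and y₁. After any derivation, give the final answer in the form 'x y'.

15 1

[14; 1,28] for √224; ℓ=2 ⇒ convergent index 1
step 0: (14, 1)  from 14·(1,0) + (0,1)
step 1: (15, 1)  from 1·(14,1) + (1,0)
fundamental: x₁=15, y₁=1  (since 225 − 224·1 = 1)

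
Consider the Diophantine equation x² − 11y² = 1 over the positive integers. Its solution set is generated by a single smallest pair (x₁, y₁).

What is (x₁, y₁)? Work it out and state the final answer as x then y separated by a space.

√11 → a₀=3, period (3,6); ℓ=2 even so k=1
a_0=3:  p_0=3·1+0=3,  q_0=3·0+1=1
a_1=3:  p_1=3·3+1=10,  q_1=3·1+0=3
→ (10, 3).  Check: 10²=100, 11·3²=99, difference 1.

10 3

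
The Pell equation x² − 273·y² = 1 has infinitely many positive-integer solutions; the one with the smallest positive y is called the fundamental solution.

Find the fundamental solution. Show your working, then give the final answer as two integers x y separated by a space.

√273 = [16; 1,1,10,1,1,32, …], period ℓ=6 (even) → k=5
a_0=16:  p_0=16·1+0=16,  q_0=16·0+1=1
…
a_2=1:  p_2=1·17+16=33,  q_2=1·1+1=2
a_3=10:  p_3=10·33+17=347,  q_3=10·2+1=21
a_4=1:  p_4=1·347+33=380,  q_4=1·21+2=23
a_5=1:  p_5=1·380+347=727,  q_5=1·23+21=44
(x₁, y₁) = (727, 44);  727² − 273·44² = 1 ✓

727 44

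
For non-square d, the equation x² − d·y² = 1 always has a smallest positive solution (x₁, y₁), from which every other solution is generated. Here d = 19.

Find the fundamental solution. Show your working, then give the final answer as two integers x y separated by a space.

√19 = [4; 2,1,3,1,2,8, …], period ℓ=6 (even) → k=5
step 0: (4, 1)  from 4·(1,0) + (0,1)
…
step 2: (13, 3)  from 1·(9,2) + (4,1)
step 3: (48, 11)  from 3·(13,3) + (9,2)
step 4: (61, 14)  from 1·(48,11) + (13,3)
step 5: (170, 39)  from 2·(61,14) + (48,11)
fundamental: x₁=170, y₁=39  (since 28900 − 19·1521 = 1)

170 39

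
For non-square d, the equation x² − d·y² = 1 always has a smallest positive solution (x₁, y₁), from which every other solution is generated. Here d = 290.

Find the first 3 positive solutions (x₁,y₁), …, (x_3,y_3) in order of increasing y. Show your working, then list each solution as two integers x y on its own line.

√290 = [17; 34, …], period ℓ=1 (odd) → k=1
step 0: (17, 1)  from 17·(1,0) + (0,1)
step 1: (579, 34)  from 34·(17,1) + (1,0)
fundamental: x₁=579, y₁=34  (since 335241 − 290·1156 = 1)
(579+34√290)^2 = 670481 + 39372√290
(579+34√290)^3 = 776416419 + 45592742√290

579 34
670481 39372
776416419 45592742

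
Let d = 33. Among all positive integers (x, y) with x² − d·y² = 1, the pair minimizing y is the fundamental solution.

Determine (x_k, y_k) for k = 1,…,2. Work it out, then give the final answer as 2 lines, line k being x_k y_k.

23 4
1057 184

[5; 1,2,1,10] for √33; ℓ=4 ⇒ convergent index 3
a_0=5:  p_0=5·1+0=5,  q_0=5·0+1=1
…
a_2=2:  p_2=2·6+5=17,  q_2=2·1+1=3
a_3=1:  p_3=1·17+6=23,  q_3=1·3+1=4
→ (23, 4).  Check: 23²=529, 33·4²=528, difference 1.
k=2:  x_2 = 23·23+33·4·4 = 1057,  y_2 = 23·4+4·23 = 184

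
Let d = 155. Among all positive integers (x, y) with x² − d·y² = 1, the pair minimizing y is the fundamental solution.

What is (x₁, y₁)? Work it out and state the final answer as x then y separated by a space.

249 20

d=155: √d = [12; 2,4,2,24] (ℓ=4, even), read p_3/q_3
i=0: a=12 ⇒ p=12, q=1
…
i=2: a=4 ⇒ p=112, q=9
i=3: a=2 ⇒ p=249, q=20
(x₁, y₁) = (249, 20);  249² − 155·20² = 1 ✓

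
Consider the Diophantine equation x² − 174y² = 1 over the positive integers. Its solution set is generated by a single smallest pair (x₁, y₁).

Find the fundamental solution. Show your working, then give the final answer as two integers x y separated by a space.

√174 → a₀=13, period (5,4,5,26); ℓ=4 even so k=3
k=0  a_k=13  p_k/q_k = 13/1
k=1  a_k=5  p_k/q_k = 66/5
k=2  a_k=4  p_k/q_k = 277/21
k=3  a_k=5  p_k/q_k = 1451/110
fundamental: x₁=1451, y₁=110  (since 2105401 − 174·12100 = 1)

1451 110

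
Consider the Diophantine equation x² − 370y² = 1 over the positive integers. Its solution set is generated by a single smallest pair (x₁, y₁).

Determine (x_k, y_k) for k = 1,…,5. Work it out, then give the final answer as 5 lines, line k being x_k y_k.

213859 11118
91471343761 4755368724
39123940210553539 2033956799880714
16734013458886067250241 869959934526623861928
7157438768568706971928026499 372097523273824548176239590

√370 → a₀=19, period (4,4,38); ℓ=3 odd so k=5
i=0: a=19 ⇒ p=19, q=1
…
i=4: a=4 ⇒ p=50339, q=2617
i=5: a=4 ⇒ p=213859, q=11118
fundamental: x₁=213859, y₁=11118  (since 45735671881 − 370·123609924 = 1)
(x_2, y_2) = (213859·213859 + 370·11118·11118, 213859·11118 + 11118·213859) = (91471343761, 4755368724)
(x_3, y_3) = (213859·91471343761 + 370·11118·4755368724, 213859·4755368724 + 11118·91471343761) = (39123940210553539, 2033956799880714)
(x_4, y_4) = (213859·39123940210553539 + 370·11118·2033956799880714, 213859·2033956799880714 + 11118·39123940210553539) = (16734013458886067250241, 869959934526623861928)
(x_5, y_5) = (213859·16734013458886067250241 + 370·11118·869959934526623861928, 213859·869959934526623861928 + 11118·16734013458886067250241) = (7157438768568706971928026499, 372097523273824548176239590)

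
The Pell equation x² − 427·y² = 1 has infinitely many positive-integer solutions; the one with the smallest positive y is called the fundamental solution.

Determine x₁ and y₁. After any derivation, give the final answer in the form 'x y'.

[20; 1,1,1,40] for √427; ℓ=4 ⇒ convergent index 3
a_0=20:  p_0=20·1+0=20,  q_0=20·0+1=1
…
a_2=1:  p_2=1·21+20=41,  q_2=1·1+1=2
a_3=1:  p_3=1·41+21=62,  q_3=1·2+1=3
→ (62, 3).  Check: 62²=3844, 427·3²=3843, difference 1.

62 3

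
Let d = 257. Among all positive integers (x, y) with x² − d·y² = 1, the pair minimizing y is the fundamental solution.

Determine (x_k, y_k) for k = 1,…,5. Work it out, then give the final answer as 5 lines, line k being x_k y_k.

√257 = [16; 32, …], period ℓ=1 (odd) → k=1
k=0  a_k=16  p_k/q_k = 16/1
k=1  a_k=32  p_k/q_k = 513/32
→ (513, 32).  Check: 513²=263169, 257·32²=263168, difference 1.
(x_2, y_2) = (513·513 + 257·32·32, 513·32 + 32·513) = (526337, 32832)
(x_3, y_3) = (513·526337 + 257·32·32832, 513·32832 + 32·526337) = (540021249, 33685600)
(x_4, y_4) = (513·540021249 + 257·32·33685600, 513·33685600 + 32·540021249) = (554061275137, 34561392768)
(x_5, y_5) = (513·554061275137 + 257·32·34561392768, 513·34561392768 + 32·554061275137) = (568466328269313, 35459955294368)

513 32
526337 32832
540021249 33685600
554061275137 34561392768
568466328269313 35459955294368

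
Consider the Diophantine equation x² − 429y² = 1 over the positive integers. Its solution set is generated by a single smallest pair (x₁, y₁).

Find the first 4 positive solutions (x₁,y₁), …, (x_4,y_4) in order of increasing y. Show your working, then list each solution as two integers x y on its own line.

1524095 73584
4645731138049 224298012960
14161071197688057215 683702960124468816
43165635614076113391052801 2084056526021580302230080

[20; 1,2,2,9,1,12,1,9,2,2,1,40] for √429; ℓ=12 ⇒ convergent index 11
k=0  a_k=20  p_k/q_k = 20/1
…
k=2  a_k=2  p_k/q_k = 62/3
k=3  a_k=2  p_k/q_k = 145/7
…
k=5  a_k=1  p_k/q_k = 1512/73
k=6  a_k=12  p_k/q_k = 19511/942
k=7  a_k=1  p_k/q_k = 21023/1015
k=8  a_k=9  p_k/q_k = 208718/10077
k=9  a_k=2  p_k/q_k = 438459/21169
k=10  a_k=2  p_k/q_k = 1085636/52415
k=11  a_k=1  p_k/q_k = 1524095/73584
→ (1524095, 73584).  Check: 1524095²=2322865569025, 429·73584²=2322865569024, difference 1.
(1524095+73584√429)^2 = 4645731138049 + 224298012960√429
(1524095+73584√429)^3 = 14161071197688057215 + 683702960124468816√429
(1524095+73584√429)^4 = 43165635614076113391052801 + 2084056526021580302230080√429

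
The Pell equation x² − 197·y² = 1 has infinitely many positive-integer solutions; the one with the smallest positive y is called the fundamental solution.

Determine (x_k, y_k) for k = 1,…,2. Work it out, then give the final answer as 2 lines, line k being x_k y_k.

393 28
308897 22008

[14; 28] for √197; ℓ=1 ⇒ convergent index 1
step 0: (14, 1)  from 14·(1,0) + (0,1)
step 1: (393, 28)  from 28·(14,1) + (1,0)
(x₁, y₁) = (393, 28);  393² − 197·28² = 1 ✓
(x_2, y_2) = (393·393 + 197·28·28, 393·28 + 28·393) = (308897, 22008)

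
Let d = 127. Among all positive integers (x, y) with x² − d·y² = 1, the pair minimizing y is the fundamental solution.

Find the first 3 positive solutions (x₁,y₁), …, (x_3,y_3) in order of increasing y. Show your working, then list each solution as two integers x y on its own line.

4730624 419775
44757606858751 3971595379200
423462818377139450624 37576248838264821825

√127 → a₀=11, period (3,1,2,2,7,11,7,2,2,1,3,22); ℓ=12 even so k=11
k=0  a_k=11  p_k/q_k = 11/1
…
k=9  a_k=2  p_k/q_k = 906941/80478
k=10  a_k=1  p_k/q_k = 1274561/113099
k=11  a_k=3  p_k/q_k = 4730624/419775
fundamental: x₁=4730624, y₁=419775  (since 22378803429376 − 127·176211050625 = 1)
n=2: (4730624,419775)∘(4730624,419775) = (4730624·4730624+127·419775·419775, 4730624·419775+419775·4730624) = (44757606858751,3971595379200)
n=3: (44757606858751,3971595379200)∘(4730624,419775) = (4730624·44757606858751+127·419775·3971595379200, 4730624·3971595379200+419775·44757606858751) = (423462818377139450624,37576248838264821825)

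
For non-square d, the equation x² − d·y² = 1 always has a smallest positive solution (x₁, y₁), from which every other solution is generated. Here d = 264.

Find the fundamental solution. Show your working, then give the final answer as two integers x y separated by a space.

[16; 4,32] for √264; ℓ=2 ⇒ convergent index 1
i=0: a=16 ⇒ p=16, q=1
i=1: a=4 ⇒ p=65, q=4
fundamental: x₁=65, y₁=4  (since 4225 − 264·16 = 1)

65 4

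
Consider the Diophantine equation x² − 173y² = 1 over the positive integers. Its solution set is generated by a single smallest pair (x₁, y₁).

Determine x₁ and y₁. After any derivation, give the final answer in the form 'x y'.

√173 = [13; 6,1,1,6,26, …], period ℓ=5 (odd) → k=9
k=0  a_k=13  p_k/q_k = 13/1
k=1  a_k=6  p_k/q_k = 79/6
…
k=3  a_k=1  p_k/q_k = 171/13
…
k=5  a_k=26  p_k/q_k = 29239/2223
…
k=8  a_k=1  p_k/q_k = 382343/29069
k=9  a_k=6  p_k/q_k = 2499849/190060
→ (2499849, 190060).  Check: 2499849²=6249245022801, 173·190060²=6249245022800, difference 1.

2499849 190060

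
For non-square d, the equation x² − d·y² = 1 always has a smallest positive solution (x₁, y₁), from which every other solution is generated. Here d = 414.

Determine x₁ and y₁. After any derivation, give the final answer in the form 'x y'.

24335 1196

√414 → a₀=20, period (2,1,7,2,7,1,2,40); ℓ=8 even so k=7
step 0: (20, 1)  from 20·(1,0) + (0,1)
…
step 2: (61, 3)  from 1·(41,2) + (20,1)
step 3: (468, 23)  from 7·(61,3) + (41,2)
step 4: (997, 49)  from 2·(468,23) + (61,3)
step 5: (7447, 366)  from 7·(997,49) + (468,23)
step 6: (8444, 415)  from 1·(7447,366) + (997,49)
step 7: (24335, 1196)  from 2·(8444,415) + (7447,366)
→ (24335, 1196).  Check: 24335²=592192225, 414·1196²=592192224, difference 1.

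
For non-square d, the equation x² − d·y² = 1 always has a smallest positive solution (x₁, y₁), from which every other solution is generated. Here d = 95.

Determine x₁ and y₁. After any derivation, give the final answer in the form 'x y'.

[9; 1,2,1,18] for √95; ℓ=4 ⇒ convergent index 3
a_0=9:  p_0=9·1+0=9,  q_0=9·0+1=1
a_1=1:  p_1=1·9+1=10,  q_1=1·1+0=1
a_2=2:  p_2=2·10+9=29,  q_2=2·1+1=3
a_3=1:  p_3=1·29+10=39,  q_3=1·3+1=4
fundamental: x₁=39, y₁=4  (since 1521 − 95·16 = 1)

39 4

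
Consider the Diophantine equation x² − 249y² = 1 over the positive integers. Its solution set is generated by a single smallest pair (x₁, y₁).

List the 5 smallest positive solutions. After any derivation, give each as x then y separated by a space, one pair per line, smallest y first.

8553815 542076
146335502108449 9273635639880
2503453625935556812055 158649927281879742324
42828158354663763449114371201 2714124255465295062538692240
732688286712993936041346554632551575 46432233536525587120811525646048876

[15; 1,3,1,1,5,…,3,1,30] for √249; ℓ=16 ⇒ convergent index 15
i=0: a=15 ⇒ p=15, q=1
…
i=6: a=1 ⇒ p=931, q=59
i=7: a=3 ⇒ p=3582, q=227
i=8: a=10 ⇒ p=36751, q=2329
…
i=14: a=3 ⇒ p=6669699, q=422675
i=15: a=1 ⇒ p=8553815, q=542076
(x₁, y₁) = (8553815, 542076);  8553815² − 249·542076² = 1 ✓
k=2:  x_2 = 8553815·8553815+249·542076·542076 = 146335502108449,  y_2 = 8553815·542076+542076·8553815 = 9273635639880
k=3:  x_3 = 8553815·146335502108449+249·542076·9273635639880 = 2503453625935556812055,  y_3 = 8553815·9273635639880+542076·146335502108449 = 158649927281879742324
k=4:  x_4 = 8553815·2503453625935556812055+249·542076·158649927281879742324 = 42828158354663763449114371201,  y_4 = 8553815·158649927281879742324+542076·2503453625935556812055 = 2714124255465295062538692240
k=5:  x_5 = 8553815·42828158354663763449114371201+249·542076·2714124255465295062538692240 = 732688286712993936041346554632551575,  y_5 = 8553815·2714124255465295062538692240+542076·42828158354663763449114371201 = 46432233536525587120811525646048876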